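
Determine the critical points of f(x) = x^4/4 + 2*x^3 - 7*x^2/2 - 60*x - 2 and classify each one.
f'(x) = x^3 + 6*x^2 - 7*x - 60

Solve f'(x) = 0:
  Factor: x^3 + 6*x^2 - 7*x - 60 = (x - 3)*(x + 4)*(x + 5) = 0.
  ⇒ x = -5, -4, 3

f''(x) = 3*x^2 + 12*x - 7
Second-derivative test at each critical point:
  f''(-5) = 8 > 0 → local minimum
  f''(-4) = -7 < 0 → local maximum
  f''(3) = 56 > 0 → local minimum

Critical points: x = -5 (local minimum); x = -4 (local maximum); x = 3 (local minimum)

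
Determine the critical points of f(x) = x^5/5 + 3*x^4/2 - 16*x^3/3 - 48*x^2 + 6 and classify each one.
f'(x) = x*(x^3 + 6*x^2 - 16*x - 96)

Solve f'(x) = 0:
  Factor: x^4 + 6*x^3 - 16*x^2 - 96*x = x*(x - 4)*(x + 4)*(x + 6) = 0.
  ⇒ x = -6, -4, 0, 4

f''(x) = 4*x^3 + 18*x^2 - 32*x - 96
Second-derivative test at each critical point:
  f''(-6) = -120 < 0 → local maximum
  f''(-4) = 64 > 0 → local minimum
  f''(0) = -96 < 0 → local maximum
  f''(4) = 320 > 0 → local minimum

Critical points: x = -6 (local maximum); x = -4 (local minimum); x = 0 (local maximum); x = 4 (local minimum)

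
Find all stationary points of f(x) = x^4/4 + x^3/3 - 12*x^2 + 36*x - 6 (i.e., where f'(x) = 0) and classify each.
f'(x) = x^3 + x^2 - 24*x + 36

Solve f'(x) = 0:
  Factor: x^3 + x^2 - 24*x + 36 = (x - 3)*(x - 2)*(x + 6) = 0.
  ⇒ x = -6, 2, 3

f''(x) = 3*x^2 + 2*x - 24
Second-derivative test at each critical point:
  f''(-6) = 72 > 0 → local minimum
  f''(2) = -8 < 0 → local maximum
  f''(3) = 9 > 0 → local minimum

Critical points: x = -6 (local minimum); x = 2 (local maximum); x = 3 (local minimum)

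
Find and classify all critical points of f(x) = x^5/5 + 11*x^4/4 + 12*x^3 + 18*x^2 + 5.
f'(x) = x*(x^3 + 11*x^2 + 36*x + 36)

Solve f'(x) = 0:
  Factor: x^4 + 11*x^3 + 36*x^2 + 36*x = x*(x + 2)*(x + 3)*(x + 6) = 0.
  ⇒ x = -6, -3, -2, 0

f''(x) = 4*x^3 + 33*x^2 + 72*x + 36
Second-derivative test at each critical point:
  f''(-6) = -72 < 0 → local maximum
  f''(-3) = 9 > 0 → local minimum
  f''(-2) = -8 < 0 → local maximum
  f''(0) = 36 > 0 → local minimum

Critical points: x = -6 (local maximum); x = -3 (local minimum); x = -2 (local maximum); x = 0 (local minimum)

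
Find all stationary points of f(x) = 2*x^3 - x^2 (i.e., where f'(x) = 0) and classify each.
f'(x) = 2*x*(3*x - 1)

Solve f'(x) = 0:
  Factor: 6*x^2 - 2*x = 2*x*(3*x - 1) = 0.
  ⇒ x = 0, 1/3

f''(x) = 12*x - 2
Second-derivative test at each critical point:
  f''(0) = -2 < 0 → local maximum
  f''(1/3) = 2 > 0 → local minimum

Critical points: x = 0 (local maximum); x = 1/3 (local minimum)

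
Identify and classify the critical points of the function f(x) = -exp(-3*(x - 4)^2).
f'(x) = 6*(x - 4)*exp(-3*(x - 4)^2)

Solve f'(x) = 0:
  f'(x) = (6*x - 24)·exp(-3*(x - 4)^2) and exp(-3*(x - 4)^2) > 0 for every x, so f'(x) = 0 ⇔ 6*x - 24 = 0.
  Factor: 6*x - 24 = 6*(x - 4) = 0.
  ⇒ x = 4

f''(x) = 6*(1 - 6*(x - 4)^2)*exp(-3*(x - 4)^2)
Second-derivative test at each critical point:
  f''(4) = 6 > 0 → local minimum

Critical points: x = 4 (local minimum)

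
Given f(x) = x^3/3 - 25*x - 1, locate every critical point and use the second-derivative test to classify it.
f'(x) = x^2 - 25

Solve f'(x) = 0:
  Factor: x^2 - 25 = (x - 5)*(x + 5) = 0.
  ⇒ x = -5, 5

f''(x) = 2*x
Second-derivative test at each critical point:
  f''(-5) = -10 < 0 → local maximum
  f''(5) = 10 > 0 → local minimum

Critical points: x = -5 (local maximum); x = 5 (local minimum)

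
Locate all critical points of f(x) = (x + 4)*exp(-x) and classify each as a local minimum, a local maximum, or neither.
f'(x) = (-x - 3)*exp(-x)

Solve f'(x) = 0:
  f'(x) = (-x - 3)·exp(-x) and exp(-x) > 0 for every x, so f'(x) = 0 ⇔ -x - 3 = 0.
  -x - 3 = 0.
  ⇒ x = -3

f''(x) = (x + 2)*exp(-x)
Second-derivative test at each critical point:
  f''(-3) = -20.0855 < 0 → local maximum

Critical points: x = -3 (local maximum)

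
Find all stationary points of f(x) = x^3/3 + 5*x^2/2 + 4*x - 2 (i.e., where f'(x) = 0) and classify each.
f'(x) = x^2 + 5*x + 4

Solve f'(x) = 0:
  Factor: x^2 + 5*x + 4 = (x + 1)*(x + 4) = 0.
  ⇒ x = -4, -1

f''(x) = 2*x + 5
Second-derivative test at each critical point:
  f''(-4) = -3 < 0 → local maximum
  f''(-1) = 3 > 0 → local minimum

Critical points: x = -4 (local maximum); x = -1 (local minimum)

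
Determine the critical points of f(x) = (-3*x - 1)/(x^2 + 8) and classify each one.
f'(x) = (3*x^2 + 2*x - 24)/(x^4 + 16*x^2 + 64)

Solve f'(x) = 0:
  f'(x) = (3*x^2 + 2*x - 24)/(x^2 + 8)^2; the denominator is positive wherever f is defined, so f'(x) = 0 ⇔ 3*x^2 + 2*x - 24 = 0.
  3*x^2 + 2*x - 24 = 0 has no rational roots; quadratic formula: x = (-2 ± √292)/6.
  ⇒ x = -sqrt(73)/3 - 1/3 ≈ -3.1813, -1/3 + sqrt(73)/3 ≈ 2.5147

f''(x) = 2*(-4*x^2*(3*x + 1) + (9*x + 1)*(x^2 + 8))/(x^2 + 8)^3
Second-derivative test at each critical point:
  f''(-3.1813) = -0.0520 < 0 → local maximum
  f''(2.5147) = 0.0833 > 0 → local minimum

Critical points: x = -sqrt(73)/3 - 1/3 ≈ -3.1813 (local maximum); x = -1/3 + sqrt(73)/3 ≈ 2.5147 (local minimum)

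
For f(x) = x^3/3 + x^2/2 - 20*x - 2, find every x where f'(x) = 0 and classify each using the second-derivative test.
f'(x) = x^2 + x - 20

Solve f'(x) = 0:
  Factor: x^2 + x - 20 = (x - 4)*(x + 5) = 0.
  ⇒ x = -5, 4

f''(x) = 2*x + 1
Second-derivative test at each critical point:
  f''(-5) = -9 < 0 → local maximum
  f''(4) = 9 > 0 → local minimum

Critical points: x = -5 (local maximum); x = 4 (local minimum)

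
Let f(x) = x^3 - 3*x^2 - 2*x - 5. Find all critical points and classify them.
f'(x) = 3*x^2 - 6*x - 2

Solve f'(x) = 0:
  3*x^2 - 6*x - 2 = 0 has no rational roots; quadratic formula: x = (6 ± √60)/6.
  ⇒ x = 1 - sqrt(15)/3 ≈ -0.2910, 1 + sqrt(15)/3 ≈ 2.2910

f''(x) = 6*x - 6
Second-derivative test at each critical point:
  f''(-0.2910) = -7.7460 < 0 → local maximum
  f''(2.2910) = 7.7460 > 0 → local minimum

Critical points: x = 1 - sqrt(15)/3 ≈ -0.2910 (local maximum); x = 1 + sqrt(15)/3 ≈ 2.2910 (local minimum)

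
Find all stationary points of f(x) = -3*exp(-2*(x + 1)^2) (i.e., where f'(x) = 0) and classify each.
f'(x) = 12*(x + 1)*exp(-2*(x + 1)^2)

Solve f'(x) = 0:
  f'(x) = (12*x + 12)·exp(-2*(x + 1)^2) and exp(-2*(x + 1)^2) > 0 for every x, so f'(x) = 0 ⇔ 12*x + 12 = 0.
  Factor: 12*x + 12 = 12*(x + 1) = 0.
  ⇒ x = -1

f''(x) = 12*(1 - 4*(x + 1)^2)*exp(-2*(x + 1)^2)
Second-derivative test at each critical point:
  f''(-1) = 12 > 0 → local minimum

Critical points: x = -1 (local minimum)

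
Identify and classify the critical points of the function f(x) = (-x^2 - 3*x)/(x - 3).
f'(x) = (-x^2 + 6*x + 9)/(x^2 - 6*x + 9)

Solve f'(x) = 0:
  f'(x) = -(x^2 - 6*x - 9)/(x - 3)^2; the denominator is positive wherever f is defined, so f'(x) = 0 ⇔ -x^2 + 6*x + 9 = 0.
  x^2 - 6*x - 9 = 0 has no rational roots; quadratic formula: x = (6 ± √72)/2.
  ⇒ x = 3 - 3*sqrt(2) ≈ -1.2426, 3 + 3*sqrt(2) ≈ 7.2426

f''(x) = -36/(x^3 - 9*x^2 + 27*x - 27)
Second-derivative test at each critical point:
  f''(-1.2426) = 0.4714 > 0 → local minimum
  f''(7.2426) = -0.4714 < 0 → local maximum

Critical points: x = 3 - 3*sqrt(2) ≈ -1.2426 (local minimum); x = 3 + 3*sqrt(2) ≈ 7.2426 (local maximum)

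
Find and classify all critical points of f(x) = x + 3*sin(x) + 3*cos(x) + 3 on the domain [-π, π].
f'(x) = 3*sqrt(2)*cos(x + pi/4) + 1

Solve f'(x) = 0 on [-π, π]:
  f'(x) = 0 ⇔ -3*sin(x) + 3*cos(x) = -1. Write the left side as R·cos(x + φ) with R = √(3² + 3²) = 3*sqrt(2), cos φ = sqrt(2)/2, sin φ = sqrt(2)/2; then cos(x + φ) = -sqrt(2)/6. Solve for x and keep the solutions lying in [-π, π].
  ⇒ x = -pi + atan((1 - sqrt(17))/(-sqrt(17) - 1)) ≈ -2.5941, atan((1 + sqrt(17))/(-1 + sqrt(17))) ≈ 1.0233

f''(x) = -3*sqrt(2)*sin(x + pi/4)
Second-derivative test at each critical point:
  f''(-2.5941) = 4.1231 > 0 → local minimum
  f''(1.0233) = -4.1231 < 0 → local maximum

Critical points: x = -pi + atan((1 - sqrt(17))/(-sqrt(17) - 1)) ≈ -2.5941 (local minimum); x = atan((1 + sqrt(17))/(-1 + sqrt(17))) ≈ 1.0233 (local maximum)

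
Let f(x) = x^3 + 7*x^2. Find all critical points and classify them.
f'(x) = x*(3*x + 14)

Solve f'(x) = 0:
  Factor: 3*x^2 + 14*x = x*(3*x + 14) = 0.
  ⇒ x = -14/3, 0

f''(x) = 6*x + 14
Second-derivative test at each critical point:
  f''(-14/3) = -14 < 0 → local maximum
  f''(0) = 14 > 0 → local minimum

Critical points: x = -14/3 (local maximum); x = 0 (local minimum)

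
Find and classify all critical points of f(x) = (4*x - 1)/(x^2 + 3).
f'(x) = 2*(-2*x^2 + x + 6)/(x^4 + 6*x^2 + 9)

Solve f'(x) = 0:
  f'(x) = -2*(x - 2)*(2*x + 3)/(x^2 + 3)^2; the denominator is positive wherever f is defined, so f'(x) = 0 ⇔ -4*x^2 + 2*x + 12 = 0.
  Factor: -4*x^2 + 2*x + 12 = -2*(x - 2)*(2*x + 3) = 0.
  ⇒ x = -3/2, 2

f''(x) = 2*(4*x^2*(4*x - 1) + (1 - 12*x)*(x^2 + 3))/(x^2 + 3)^3
Second-derivative test at each critical point:
  f''(-3/2) = 32/63 > 0 → local minimum
  f''(2) = -2/7 < 0 → local maximum

Critical points: x = -3/2 (local minimum); x = 2 (local maximum)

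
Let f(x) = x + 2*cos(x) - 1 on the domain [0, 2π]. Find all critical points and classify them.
f'(x) = 1 - 2*sin(x)

Solve f'(x) = 0 on [0, 2π]:
  f'(x) = 0 ⇔ sin(x) = 1/2, i.e. x = arcsin(1/2) + 2nπ or x = π − arcsin(1/2) + 2nπ; keep the solutions lying in [0, 2π].
  ⇒ x = pi/6 ≈ 0.5236, 5*pi/6 ≈ 2.6180

f''(x) = -2*cos(x)
Second-derivative test at each critical point:
  f''(0.5236) = -1.7321 < 0 → local maximum
  f''(2.6180) = 1.7321 > 0 → local minimum

Critical points: x = pi/6 ≈ 0.5236 (local maximum); x = 5*pi/6 ≈ 2.6180 (local minimum)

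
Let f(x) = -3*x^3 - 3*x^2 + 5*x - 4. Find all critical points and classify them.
f'(x) = -9*x^2 - 6*x + 5

Solve f'(x) = 0:
  9*x^2 + 6*x - 5 = 0 has no rational roots; quadratic formula: x = (-6 ± √216)/18.
  ⇒ x = -sqrt(6)/3 - 1/3 ≈ -1.1498, -1/3 + sqrt(6)/3 ≈ 0.4832

f''(x) = -18*x - 6
Second-derivative test at each critical point:
  f''(-1.1498) = 14.6969 > 0 → local minimum
  f''(0.4832) = -14.6969 < 0 → local maximum

Critical points: x = -sqrt(6)/3 - 1/3 ≈ -1.1498 (local minimum); x = -1/3 + sqrt(6)/3 ≈ 0.4832 (local maximum)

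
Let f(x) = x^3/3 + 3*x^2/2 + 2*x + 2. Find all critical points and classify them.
f'(x) = x^2 + 3*x + 2

Solve f'(x) = 0:
  Factor: x^2 + 3*x + 2 = (x + 1)*(x + 2) = 0.
  ⇒ x = -2, -1

f''(x) = 2*x + 3
Second-derivative test at each critical point:
  f''(-2) = -1 < 0 → local maximum
  f''(-1) = 1 > 0 → local minimum

Critical points: x = -2 (local maximum); x = -1 (local minimum)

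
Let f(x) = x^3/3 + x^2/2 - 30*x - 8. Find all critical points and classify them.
f'(x) = x^2 + x - 30

Solve f'(x) = 0:
  Factor: x^2 + x - 30 = (x - 5)*(x + 6) = 0.
  ⇒ x = -6, 5

f''(x) = 2*x + 1
Second-derivative test at each critical point:
  f''(-6) = -11 < 0 → local maximum
  f''(5) = 11 > 0 → local minimum

Critical points: x = -6 (local maximum); x = 5 (local minimum)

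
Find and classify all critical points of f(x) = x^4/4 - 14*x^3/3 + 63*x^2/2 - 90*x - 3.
f'(x) = x^3 - 14*x^2 + 63*x - 90

Solve f'(x) = 0:
  Factor: x^3 - 14*x^2 + 63*x - 90 = (x - 6)*(x - 5)*(x - 3) = 0.
  ⇒ x = 3, 5, 6

f''(x) = 3*x^2 - 28*x + 63
Second-derivative test at each critical point:
  f''(3) = 6 > 0 → local minimum
  f''(5) = -2 < 0 → local maximum
  f''(6) = 3 > 0 → local minimum

Critical points: x = 3 (local minimum); x = 5 (local maximum); x = 6 (local minimum)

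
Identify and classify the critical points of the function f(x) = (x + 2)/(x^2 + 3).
f'(x) = (x^2 - 2*x*(x + 2) + 3)/(x^2 + 3)^2

Solve f'(x) = 0:
  f'(x) = -(x^2 + 4*x - 3)/(x^2 + 3)^2; the denominator is positive wherever f is defined, so f'(x) = 0 ⇔ -x^2 - 4*x + 3 = 0.
  x^2 + 4*x - 3 = 0 has no rational roots; quadratic formula: x = (-4 ± √28)/2.
  ⇒ x = -sqrt(7) - 2 ≈ -4.6458, -2 + sqrt(7) ≈ 0.6458

f''(x) = 2*(4*x^2*(x + 2) - (3*x + 2)*(x^2 + 3))/(x^2 + 3)^3
Second-derivative test at each critical point:
  f''(-4.6458) = 0.0088 > 0 → local minimum
  f''(0.6458) = -0.4532 < 0 → local maximum

Critical points: x = -sqrt(7) - 2 ≈ -4.6458 (local minimum); x = -2 + sqrt(7) ≈ 0.6458 (local maximum)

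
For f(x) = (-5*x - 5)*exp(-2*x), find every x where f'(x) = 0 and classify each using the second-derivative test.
f'(x) = 5*(2*x + 1)*exp(-2*x)

Solve f'(x) = 0:
  f'(x) = (10*x + 5)·exp(-2*x) and exp(-2*x) > 0 for every x, so f'(x) = 0 ⇔ 10*x + 5 = 0.
  Factor: 10*x + 5 = 5*(2*x + 1) = 0.
  ⇒ x = -1/2

f''(x) = -20*x*exp(-2*x)
Second-derivative test at each critical point:
  f''(-1/2) = 27.1828 > 0 → local minimum

Critical points: x = -1/2 (local minimum)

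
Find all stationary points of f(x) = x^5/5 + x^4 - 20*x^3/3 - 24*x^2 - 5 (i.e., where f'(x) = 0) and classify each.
f'(x) = x*(x^3 + 4*x^2 - 20*x - 48)

Solve f'(x) = 0:
  Factor: x^4 + 4*x^3 - 20*x^2 - 48*x = x*(x - 4)*(x + 2)*(x + 6) = 0.
  ⇒ x = -6, -2, 0, 4

f''(x) = 4*x^3 + 12*x^2 - 40*x - 48
Second-derivative test at each critical point:
  f''(-6) = -240 < 0 → local maximum
  f''(-2) = 48 > 0 → local minimum
  f''(0) = -48 < 0 → local maximum
  f''(4) = 240 > 0 → local minimum

Critical points: x = -6 (local maximum); x = -2 (local minimum); x = 0 (local maximum); x = 4 (local minimum)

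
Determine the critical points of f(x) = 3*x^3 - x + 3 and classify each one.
f'(x) = 9*x^2 - 1

Solve f'(x) = 0:
  Factor: 9*x^2 - 1 = (3*x - 1)*(3*x + 1) = 0.
  ⇒ x = -1/3, 1/3

f''(x) = 18*x
Second-derivative test at each critical point:
  f''(-1/3) = -6 < 0 → local maximum
  f''(1/3) = 6 > 0 → local minimum

Critical points: x = -1/3 (local maximum); x = 1/3 (local minimum)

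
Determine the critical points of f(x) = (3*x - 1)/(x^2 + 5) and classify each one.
f'(x) = (-3*x^2 + 2*x + 15)/(x^4 + 10*x^2 + 25)

Solve f'(x) = 0:
  f'(x) = -(3*x^2 - 2*x - 15)/(x^2 + 5)^2; the denominator is positive wherever f is defined, so f'(x) = 0 ⇔ -3*x^2 + 2*x + 15 = 0.
  3*x^2 - 2*x - 15 = 0 has no rational roots; quadratic formula: x = (2 ± √184)/6.
  ⇒ x = 1/3 - sqrt(46)/3 ≈ -1.9274, 1/3 + sqrt(46)/3 ≈ 2.5941

f''(x) = 2*(4*x^2*(3*x - 1) + (1 - 9*x)*(x^2 + 5))/(x^2 + 5)^3
Second-derivative test at each critical point:
  f''(-1.9274) = 0.1786 > 0 → local minimum
  f''(2.5941) = -0.0986 < 0 → local maximum

Critical points: x = 1/3 - sqrt(46)/3 ≈ -1.9274 (local minimum); x = 1/3 + sqrt(46)/3 ≈ 2.5941 (local maximum)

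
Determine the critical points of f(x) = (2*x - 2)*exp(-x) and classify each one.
f'(x) = 2*(2 - x)*exp(-x)

Solve f'(x) = 0:
  f'(x) = (4 - 2*x)·exp(-x) and exp(-x) > 0 for every x, so f'(x) = 0 ⇔ 4 - 2*x = 0.
  Factor: 4 - 2*x = -2*(x - 2) = 0.
  ⇒ x = 2

f''(x) = 2*(x - 3)*exp(-x)
Second-derivative test at each critical point:
  f''(2) = -0.2707 < 0 → local maximum

Critical points: x = 2 (local maximum)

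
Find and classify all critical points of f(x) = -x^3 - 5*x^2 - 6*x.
f'(x) = -3*x^2 - 10*x - 6

Solve f'(x) = 0:
  3*x^2 + 10*x + 6 = 0 has no rational roots; quadratic formula: x = (-10 ± √28)/6.
  ⇒ x = -5/3 - sqrt(7)/3 ≈ -2.5486, -5/3 + sqrt(7)/3 ≈ -0.7847

f''(x) = -6*x - 10
Second-derivative test at each critical point:
  f''(-2.5486) = 5.2915 > 0 → local minimum
  f''(-0.7847) = -5.2915 < 0 → local maximum

Critical points: x = -5/3 - sqrt(7)/3 ≈ -2.5486 (local minimum); x = -5/3 + sqrt(7)/3 ≈ -0.7847 (local maximum)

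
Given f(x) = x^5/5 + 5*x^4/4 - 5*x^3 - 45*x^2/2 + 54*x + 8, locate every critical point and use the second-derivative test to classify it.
f'(x) = x^4 + 5*x^3 - 15*x^2 - 45*x + 54

Solve f'(x) = 0:
  Factor: x^4 + 5*x^3 - 15*x^2 - 45*x + 54 = (x - 3)*(x - 1)*(x + 3)*(x + 6) = 0.
  ⇒ x = -6, -3, 1, 3

f''(x) = 4*x^3 + 15*x^2 - 30*x - 45
Second-derivative test at each critical point:
  f''(-6) = -189 < 0 → local maximum
  f''(-3) = 72 > 0 → local minimum
  f''(1) = -56 < 0 → local maximum
  f''(3) = 108 > 0 → local minimum

Critical points: x = -6 (local maximum); x = -3 (local minimum); x = 1 (local maximum); x = 3 (local minimum)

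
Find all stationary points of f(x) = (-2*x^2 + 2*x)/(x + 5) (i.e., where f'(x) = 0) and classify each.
f'(x) = 2*(-x^2 - 10*x + 5)/(x^2 + 10*x + 25)

Solve f'(x) = 0:
  f'(x) = -2*(x^2 + 10*x - 5)/(x + 5)^2; the denominator is positive wherever f is defined, so f'(x) = 0 ⇔ -2*x^2 - 20*x + 10 = 0.
  Factor: -2*x^2 - 20*x + 10 = -2*(x^2 + 10*x - 5); x^2 + 10*x - 5 = 0 has no rational roots; quadratic formula: x = (-10 ± √120)/2.
  ⇒ x = -sqrt(30) - 5 ≈ -10.4772, -5 + sqrt(30) ≈ 0.4772

f''(x) = -120/(x^3 + 15*x^2 + 75*x + 125)
Second-derivative test at each critical point:
  f''(-10.4772) = 0.7303 > 0 → local minimum
  f''(0.4772) = -0.7303 < 0 → local maximum

Critical points: x = -sqrt(30) - 5 ≈ -10.4772 (local minimum); x = -5 + sqrt(30) ≈ 0.4772 (local maximum)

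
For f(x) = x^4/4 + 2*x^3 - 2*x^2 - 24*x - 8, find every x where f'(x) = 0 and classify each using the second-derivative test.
f'(x) = x^3 + 6*x^2 - 4*x - 24

Solve f'(x) = 0:
  Factor: x^3 + 6*x^2 - 4*x - 24 = (x - 2)*(x + 2)*(x + 6) = 0.
  ⇒ x = -6, -2, 2

f''(x) = 3*x^2 + 12*x - 4
Second-derivative test at each critical point:
  f''(-6) = 32 > 0 → local minimum
  f''(-2) = -16 < 0 → local maximum
  f''(2) = 32 > 0 → local minimum

Critical points: x = -6 (local minimum); x = -2 (local maximum); x = 2 (local minimum)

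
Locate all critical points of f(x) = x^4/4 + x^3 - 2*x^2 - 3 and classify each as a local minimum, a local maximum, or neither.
f'(x) = x*(x^2 + 3*x - 4)

Solve f'(x) = 0:
  Factor: x^3 + 3*x^2 - 4*x = x*(x - 1)*(x + 4) = 0.
  ⇒ x = -4, 0, 1

f''(x) = 3*x^2 + 6*x - 4
Second-derivative test at each critical point:
  f''(-4) = 20 > 0 → local minimum
  f''(0) = -4 < 0 → local maximum
  f''(1) = 5 > 0 → local minimum

Critical points: x = -4 (local minimum); x = 0 (local maximum); x = 1 (local minimum)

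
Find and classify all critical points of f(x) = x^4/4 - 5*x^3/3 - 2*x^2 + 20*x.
f'(x) = x^3 - 5*x^2 - 4*x + 20

Solve f'(x) = 0:
  Factor: x^3 - 5*x^2 - 4*x + 20 = (x - 5)*(x - 2)*(x + 2) = 0.
  ⇒ x = -2, 2, 5

f''(x) = 3*x^2 - 10*x - 4
Second-derivative test at each critical point:
  f''(-2) = 28 > 0 → local minimum
  f''(2) = -12 < 0 → local maximum
  f''(5) = 21 > 0 → local minimum

Critical points: x = -2 (local minimum); x = 2 (local maximum); x = 5 (local minimum)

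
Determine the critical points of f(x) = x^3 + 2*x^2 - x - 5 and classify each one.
f'(x) = 3*x^2 + 4*x - 1

Solve f'(x) = 0:
  3*x^2 + 4*x - 1 = 0 has no rational roots; quadratic formula: x = (-4 ± √28)/6.
  ⇒ x = -sqrt(7)/3 - 2/3 ≈ -1.5486, -2/3 + sqrt(7)/3 ≈ 0.2153

f''(x) = 6*x + 4
Second-derivative test at each critical point:
  f''(-1.5486) = -5.2915 < 0 → local maximum
  f''(0.2153) = 5.2915 > 0 → local minimum

Critical points: x = -sqrt(7)/3 - 2/3 ≈ -1.5486 (local maximum); x = -2/3 + sqrt(7)/3 ≈ 0.2153 (local minimum)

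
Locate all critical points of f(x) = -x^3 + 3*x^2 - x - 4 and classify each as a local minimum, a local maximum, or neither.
f'(x) = -3*x^2 + 6*x - 1

Solve f'(x) = 0:
  3*x^2 - 6*x + 1 = 0 has no rational roots; quadratic formula: x = (6 ± √24)/6.
  ⇒ x = 1 - sqrt(6)/3 ≈ 0.1835, sqrt(6)/3 + 1 ≈ 1.8165

f''(x) = 6 - 6*x
Second-derivative test at each critical point:
  f''(0.1835) = 4.8990 > 0 → local minimum
  f''(1.8165) = -4.8990 < 0 → local maximum

Critical points: x = 1 - sqrt(6)/3 ≈ 0.1835 (local minimum); x = sqrt(6)/3 + 1 ≈ 1.8165 (local maximum)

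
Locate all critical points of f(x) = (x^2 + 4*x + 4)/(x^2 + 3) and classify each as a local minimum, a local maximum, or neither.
f'(x) = 2*(-2*x^2 - x + 6)/(x^4 + 6*x^2 + 9)

Solve f'(x) = 0:
  f'(x) = -2*(x + 2)*(2*x - 3)/(x^2 + 3)^2; the denominator is positive wherever f is defined, so f'(x) = 0 ⇔ -4*x^2 - 2*x + 12 = 0.
  Factor: -4*x^2 - 2*x + 12 = -2*(x + 2)*(2*x - 3) = 0.
  ⇒ x = -2, 3/2

f''(x) = 2*(4*x^3 + 3*x^2 - 36*x - 3)/(x^6 + 9*x^4 + 27*x^2 + 27)
Second-derivative test at each critical point:
  f''(-2) = 2/7 > 0 → local minimum
  f''(3/2) = -32/63 < 0 → local maximum

Critical points: x = -2 (local minimum); x = 3/2 (local maximum)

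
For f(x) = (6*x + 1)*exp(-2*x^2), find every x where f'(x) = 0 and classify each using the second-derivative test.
f'(x) = 2*(-2*x*(6*x + 1) + 3)*exp(-2*x^2)

Solve f'(x) = 0:
  f'(x) = (-24*x^2 - 4*x + 6)·exp(-2*x^2) and exp(-2*x^2) > 0 for every x, so f'(x) = 0 ⇔ -24*x^2 - 4*x + 6 = 0.
  Factor: -24*x^2 - 4*x + 6 = -2*(12*x^2 + 2*x - 3); 12*x^2 + 2*x - 3 = 0 has no rational roots; quadratic formula: x = (-2 ± √148)/24.
  ⇒ x = -sqrt(37)/12 - 1/12 ≈ -0.5902, -1/12 + sqrt(37)/12 ≈ 0.4236

f''(x) = 4*(4*x^2*(6*x + 1) - 18*x - 1)*exp(-2*x^2)
Second-derivative test at each critical point:
  f''(-0.5902) = 12.1219 > 0 → local minimum
  f''(0.4236) = -16.9954 < 0 → local maximum

Critical points: x = -sqrt(37)/12 - 1/12 ≈ -0.5902 (local minimum); x = -1/12 + sqrt(37)/12 ≈ 0.4236 (local maximum)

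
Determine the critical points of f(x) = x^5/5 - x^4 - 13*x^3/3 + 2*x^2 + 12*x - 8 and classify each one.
f'(x) = x^4 - 4*x^3 - 13*x^2 + 4*x + 12

Solve f'(x) = 0:
  Factor: x^4 - 4*x^3 - 13*x^2 + 4*x + 12 = (x - 6)*(x - 1)*(x + 1)*(x + 2) = 0.
  ⇒ x = -2, -1, 1, 6

f''(x) = 4*x^3 - 12*x^2 - 26*x + 4
Second-derivative test at each critical point:
  f''(-2) = -24 < 0 → local maximum
  f''(-1) = 14 > 0 → local minimum
  f''(1) = -30 < 0 → local maximum
  f''(6) = 280 > 0 → local minimum

Critical points: x = -2 (local maximum); x = -1 (local minimum); x = 1 (local maximum); x = 6 (local minimum)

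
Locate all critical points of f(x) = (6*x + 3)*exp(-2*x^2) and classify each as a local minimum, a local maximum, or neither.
f'(x) = 6*(-2*x*(2*x + 1) + 1)*exp(-2*x^2)

Solve f'(x) = 0:
  f'(x) = (-24*x^2 - 12*x + 6)·exp(-2*x^2) and exp(-2*x^2) > 0 for every x, so f'(x) = 0 ⇔ -24*x^2 - 12*x + 6 = 0.
  Factor: -24*x^2 - 12*x + 6 = -6*(4*x^2 + 2*x - 1); 4*x^2 + 2*x - 1 = 0 has no rational roots; quadratic formula: x = (-2 ± √20)/8.
  ⇒ x = -sqrt(5)/4 - 1/4 ≈ -0.8090, -1/4 + sqrt(5)/4 ≈ 0.3090

f''(x) = 12*(4*x^2*(2*x + 1) - 6*x - 1)*exp(-2*x^2)
Second-derivative test at each critical point:
  f''(-0.8090) = 7.2472 > 0 → local minimum
  f''(0.3090) = -22.1678 < 0 → local maximum

Critical points: x = -sqrt(5)/4 - 1/4 ≈ -0.8090 (local minimum); x = -1/4 + sqrt(5)/4 ≈ 0.3090 (local maximum)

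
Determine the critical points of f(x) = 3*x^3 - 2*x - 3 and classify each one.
f'(x) = 9*x^2 - 2

Solve f'(x) = 0:
  9*x^2 - 2 = 0 has no rational roots; quadratic formula: x = (0 ± √72)/18.
  ⇒ x = -sqrt(2)/3 ≈ -0.4714, sqrt(2)/3 ≈ 0.4714

f''(x) = 18*x
Second-derivative test at each critical point:
  f''(-0.4714) = -8.4853 < 0 → local maximum
  f''(0.4714) = 8.4853 > 0 → local minimum

Critical points: x = -sqrt(2)/3 ≈ -0.4714 (local maximum); x = sqrt(2)/3 ≈ 0.4714 (local minimum)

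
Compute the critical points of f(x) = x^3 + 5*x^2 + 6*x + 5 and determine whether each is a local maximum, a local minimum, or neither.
f'(x) = 3*x^2 + 10*x + 6

Solve f'(x) = 0:
  3*x^2 + 10*x + 6 = 0 has no rational roots; quadratic formula: x = (-10 ± √28)/6.
  ⇒ x = -5/3 - sqrt(7)/3 ≈ -2.5486, -5/3 + sqrt(7)/3 ≈ -0.7847

f''(x) = 6*x + 10
Second-derivative test at each critical point:
  f''(-2.5486) = -5.2915 < 0 → local maximum
  f''(-0.7847) = 5.2915 > 0 → local minimum

Critical points: x = -5/3 - sqrt(7)/3 ≈ -2.5486 (local maximum); x = -5/3 + sqrt(7)/3 ≈ -0.7847 (local minimum)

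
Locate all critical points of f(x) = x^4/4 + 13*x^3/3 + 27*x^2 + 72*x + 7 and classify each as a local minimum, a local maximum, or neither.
f'(x) = x^3 + 13*x^2 + 54*x + 72

Solve f'(x) = 0:
  Factor: x^3 + 13*x^2 + 54*x + 72 = (x + 3)*(x + 4)*(x + 6) = 0.
  ⇒ x = -6, -4, -3

f''(x) = 3*x^2 + 26*x + 54
Second-derivative test at each critical point:
  f''(-6) = 6 > 0 → local minimum
  f''(-4) = -2 < 0 → local maximum
  f''(-3) = 3 > 0 → local minimum

Critical points: x = -6 (local minimum); x = -4 (local maximum); x = -3 (local minimum)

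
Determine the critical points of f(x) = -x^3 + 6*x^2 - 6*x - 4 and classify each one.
f'(x) = -3*x^2 + 12*x - 6

Solve f'(x) = 0:
  Factor: -3*x^2 + 12*x - 6 = -3*(x^2 - 4*x + 2); x^2 - 4*x + 2 = 0 has no rational roots; quadratic formula: x = (4 ± √8)/2.
  ⇒ x = 2 - sqrt(2) ≈ 0.5858, sqrt(2) + 2 ≈ 3.4142

f''(x) = 12 - 6*x
Second-derivative test at each critical point:
  f''(0.5858) = 8.4853 > 0 → local minimum
  f''(3.4142) = -8.4853 < 0 → local maximum

Critical points: x = 2 - sqrt(2) ≈ 0.5858 (local minimum); x = sqrt(2) + 2 ≈ 3.4142 (local maximum)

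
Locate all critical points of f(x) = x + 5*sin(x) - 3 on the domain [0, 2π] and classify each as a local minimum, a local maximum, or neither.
f'(x) = 5*cos(x) + 1

Solve f'(x) = 0 on [0, 2π]:
  f'(x) = 0 ⇔ cos(x) = -1/5, i.e. x = ±arccos(-1/5) + 2nπ; keep the solutions lying in [0, 2π].
  ⇒ x = acos(-1/5) ≈ 1.7722, -acos(-1/5) + 2*pi ≈ 4.5110

f''(x) = -5*sin(x)
Second-derivative test at each critical point:
  f''(1.7722) = -4.8990 < 0 → local maximum
  f''(4.5110) = 4.8990 > 0 → local minimum

Critical points: x = acos(-1/5) ≈ 1.7722 (local maximum); x = -acos(-1/5) + 2*pi ≈ 4.5110 (local minimum)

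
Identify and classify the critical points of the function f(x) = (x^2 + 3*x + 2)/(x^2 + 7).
f'(x) = (-3*x^2 + 10*x + 21)/(x^4 + 14*x^2 + 49)

Solve f'(x) = 0:
  f'(x) = -(3*x^2 - 10*x - 21)/(x^2 + 7)^2; the denominator is positive wherever f is defined, so f'(x) = 0 ⇔ -3*x^2 + 10*x + 21 = 0.
  3*x^2 - 10*x - 21 = 0 has no rational roots; quadratic formula: x = (10 ± √352)/6.
  ⇒ x = 5/3 - 2*sqrt(22)/3 ≈ -1.4603, 5/3 + 2*sqrt(22)/3 ≈ 4.7936

f''(x) = 2*(3*x^3 - 15*x^2 - 63*x + 35)/(x^6 + 21*x^4 + 147*x^2 + 343)
Second-derivative test at each critical point:
  f''(-1.4603) = 0.2250 > 0 → local minimum
  f''(4.7936) = -0.0209 < 0 → local maximum

Critical points: x = 5/3 - 2*sqrt(22)/3 ≈ -1.4603 (local minimum); x = 5/3 + 2*sqrt(22)/3 ≈ 4.7936 (local maximum)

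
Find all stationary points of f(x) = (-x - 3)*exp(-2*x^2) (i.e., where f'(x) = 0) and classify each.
f'(x) = (4*x*(x + 3) - 1)*exp(-2*x^2)

Solve f'(x) = 0:
  f'(x) = (4*x^2 + 12*x - 1)·exp(-2*x^2) and exp(-2*x^2) > 0 for every x, so f'(x) = 0 ⇔ 4*x^2 + 12*x - 1 = 0.
  4*x^2 + 12*x - 1 = 0 has no rational roots; quadratic formula: x = (-12 ± √160)/8.
  ⇒ x = -sqrt(10)/2 - 3/2 ≈ -3.0811, -3/2 + sqrt(10)/2 ≈ 0.0811

f''(x) = 4*(-4*x^2*(x + 3) + 3*x + 3)*exp(-2*x^2)
Second-derivative test at each critical point:
  f''(-3.0811) = -7.181e-08 < 0 → local maximum
  f''(0.0811) = 12.4837 > 0 → local minimum

Critical points: x = -sqrt(10)/2 - 3/2 ≈ -3.0811 (local maximum); x = -3/2 + sqrt(10)/2 ≈ 0.0811 (local minimum)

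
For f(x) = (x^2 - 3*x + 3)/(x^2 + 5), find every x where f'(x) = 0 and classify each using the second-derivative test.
f'(x) = (3*x^2 + 4*x - 15)/(x^4 + 10*x^2 + 25)

Solve f'(x) = 0:
  f'(x) = (x + 3)*(3*x - 5)/(x^2 + 5)^2; the denominator is positive wherever f is defined, so f'(x) = 0 ⇔ 3*x^2 + 4*x - 15 = 0.
  Factor: 3*x^2 + 4*x - 15 = (x + 3)*(3*x - 5) = 0.
  ⇒ x = -3, 5/3

f''(x) = 2*(-3*x^3 - 6*x^2 + 45*x + 10)/(x^6 + 15*x^4 + 75*x^2 + 125)
Second-derivative test at each critical point:
  f''(-3) = -1/14 < 0 → local maximum
  f''(5/3) = 81/350 > 0 → local minimum

Critical points: x = -3 (local maximum); x = 5/3 (local minimum)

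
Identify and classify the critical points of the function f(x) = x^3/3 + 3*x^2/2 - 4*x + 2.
f'(x) = x^2 + 3*x - 4

Solve f'(x) = 0:
  Factor: x^2 + 3*x - 4 = (x - 1)*(x + 4) = 0.
  ⇒ x = -4, 1

f''(x) = 2*x + 3
Second-derivative test at each critical point:
  f''(-4) = -5 < 0 → local maximum
  f''(1) = 5 > 0 → local minimum

Critical points: x = -4 (local maximum); x = 1 (local minimum)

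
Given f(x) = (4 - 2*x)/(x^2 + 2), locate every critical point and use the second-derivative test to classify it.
f'(x) = 2*(-x^2 + 2*x*(x - 2) - 2)/(x^2 + 2)^2

Solve f'(x) = 0:
  f'(x) = 2*(x^2 - 4*x - 2)/(x^2 + 2)^2; the denominator is positive wherever f is defined, so f'(x) = 0 ⇔ 2*x^2 - 8*x - 4 = 0.
  Factor: 2*x^2 - 8*x - 4 = 2*(x^2 - 4*x - 2); x^2 - 4*x - 2 = 0 has no rational roots; quadratic formula: x = (4 ± √24)/2.
  ⇒ x = 2 - sqrt(6) ≈ -0.4495, 2 + sqrt(6) ≈ 4.4495

f''(x) = 4*(4*x^2*(2 - x) + (3*x - 2)*(x^2 + 2))/(x^2 + 2)^3
Second-derivative test at each critical point:
  f''(-0.4495) = -2.0206 < 0 → local maximum
  f''(4.4495) = 0.0206 > 0 → local minimum

Critical points: x = 2 - sqrt(6) ≈ -0.4495 (local maximum); x = 2 + sqrt(6) ≈ 4.4495 (local minimum)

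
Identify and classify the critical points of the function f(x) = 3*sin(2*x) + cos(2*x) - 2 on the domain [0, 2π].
f'(x) = -2*sin(2*x) + 6*cos(2*x)

Solve f'(x) = 0 on [0, 2π]:
  f'(x) = 0 ⇔ 3*cos(2*x) = sin(2*x) ⇔ tan(2*x) = 3, i.e. 2*x = arctan(3) + nπ; keep the solutions lying in [0, 2π].
  ⇒ x = atan(3)/2 ≈ 0.6245, atan(3)/2 + pi/2 ≈ 2.1953, atan(3)/2 + pi ≈ 3.7661, atan(3)/2 + 3*pi/2 ≈ 5.3369

f''(x) = -12*sin(2*x) - 4*cos(2*x)
Second-derivative test at each critical point:
  f''(0.6245) = -12.6491 < 0 → local maximum
  f''(2.1953) = 12.6491 > 0 → local minimum
  f''(3.7661) = -12.6491 < 0 → local maximum
  f''(5.3369) = 12.6491 > 0 → local minimum

Critical points: x = atan(3)/2 ≈ 0.6245 (local maximum); x = atan(3)/2 + pi/2 ≈ 2.1953 (local minimum); x = atan(3)/2 + pi ≈ 3.7661 (local maximum); x = atan(3)/2 + 3*pi/2 ≈ 5.3369 (local minimum)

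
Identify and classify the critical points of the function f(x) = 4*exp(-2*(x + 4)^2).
f'(x) = 16*(-x - 4)*exp(-2*(x + 4)^2)

Solve f'(x) = 0:
  f'(x) = (-16*x - 64)·exp(-2*(x + 4)^2) and exp(-2*(x + 4)^2) > 0 for every x, so f'(x) = 0 ⇔ -16*x - 64 = 0.
  Factor: -16*x - 64 = -16*(x + 4) = 0.
  ⇒ x = -4

f''(x) = 16*(4*(x + 4)^2 - 1)*exp(-2*(x + 4)^2)
Second-derivative test at each critical point:
  f''(-4) = -16 < 0 → local maximum

Critical points: x = -4 (local maximum)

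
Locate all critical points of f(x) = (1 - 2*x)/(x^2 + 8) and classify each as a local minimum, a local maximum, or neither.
f'(x) = 2*(x^2 - x - 8)/(x^4 + 16*x^2 + 64)

Solve f'(x) = 0:
  f'(x) = 2*(x^2 - x - 8)/(x^2 + 8)^2; the denominator is positive wherever f is defined, so f'(x) = 0 ⇔ 2*x^2 - 2*x - 16 = 0.
  Factor: 2*x^2 - 2*x - 16 = 2*(x^2 - x - 8); x^2 - x - 8 = 0 has no rational roots; quadratic formula: x = (1 ± √33)/2.
  ⇒ x = 1/2 - sqrt(33)/2 ≈ -2.3723, 1/2 + sqrt(33)/2 ≈ 3.3723

f''(x) = 2*(4*x^2*(1 - 2*x) + (6*x - 1)*(x^2 + 8))/(x^2 + 8)^3
Second-derivative test at each critical point:
  f''(-2.3723) = -0.0619 < 0 → local maximum
  f''(3.3723) = 0.0306 > 0 → local minimum

Critical points: x = 1/2 - sqrt(33)/2 ≈ -2.3723 (local maximum); x = 1/2 + sqrt(33)/2 ≈ 3.3723 (local minimum)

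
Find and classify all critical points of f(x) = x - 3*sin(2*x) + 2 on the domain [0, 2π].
f'(x) = 1 - 6*cos(2*x)

Solve f'(x) = 0 on [0, 2π]:
  f'(x) = 0 ⇔ cos(2*x) = 1/6, i.e. 2*x = ±arccos(1/6) + 2nπ; keep the solutions lying in [0, 2π].
  ⇒ x = acos(1/6)/2 ≈ 0.7017, pi - acos(1/6)/2 ≈ 2.4399, acos(1/6)/2 + pi ≈ 3.8433, -acos(1/6)/2 + 2*pi ≈ 5.5815

f''(x) = 12*sin(2*x)
Second-derivative test at each critical point:
  f''(0.7017) = 11.8322 > 0 → local minimum
  f''(2.4399) = -11.8322 < 0 → local maximum
  f''(3.8433) = 11.8322 > 0 → local minimum
  f''(5.5815) = -11.8322 < 0 → local maximum

Critical points: x = acos(1/6)/2 ≈ 0.7017 (local minimum); x = pi - acos(1/6)/2 ≈ 2.4399 (local maximum); x = acos(1/6)/2 + pi ≈ 3.8433 (local minimum); x = -acos(1/6)/2 + 2*pi ≈ 5.5815 (local maximum)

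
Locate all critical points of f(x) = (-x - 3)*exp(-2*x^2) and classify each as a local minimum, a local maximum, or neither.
f'(x) = (4*x*(x + 3) - 1)*exp(-2*x^2)

Solve f'(x) = 0:
  f'(x) = (4*x^2 + 12*x - 1)·exp(-2*x^2) and exp(-2*x^2) > 0 for every x, so f'(x) = 0 ⇔ 4*x^2 + 12*x - 1 = 0.
  4*x^2 + 12*x - 1 = 0 has no rational roots; quadratic formula: x = (-12 ± √160)/8.
  ⇒ x = -sqrt(10)/2 - 3/2 ≈ -3.0811, -3/2 + sqrt(10)/2 ≈ 0.0811

f''(x) = 4*(-4*x^2*(x + 3) + 3*x + 3)*exp(-2*x^2)
Second-derivative test at each critical point:
  f''(-3.0811) = -7.181e-08 < 0 → local maximum
  f''(0.0811) = 12.4837 > 0 → local minimum

Critical points: x = -sqrt(10)/2 - 3/2 ≈ -3.0811 (local maximum); x = -3/2 + sqrt(10)/2 ≈ 0.0811 (local minimum)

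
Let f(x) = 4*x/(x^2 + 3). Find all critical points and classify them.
f'(x) = 4*(3 - x^2)/(x^4 + 6*x^2 + 9)

Solve f'(x) = 0:
  f'(x) = -4*(x^2 - 3)/(x^2 + 3)^2; the denominator is positive wherever f is defined, so f'(x) = 0 ⇔ 12 - 4*x^2 = 0.
  Factor: 12 - 4*x^2 = -4*(x^2 - 3); x^2 - 3 = 0 has no rational roots; quadratic formula: x = (0 ± √12)/2.
  ⇒ x = -sqrt(3) ≈ -1.7321, sqrt(3) ≈ 1.7321

f''(x) = 8*x*(x^2 - 9)/(x^2 + 3)^3
Second-derivative test at each critical point:
  f''(-1.7321) = 0.3849 > 0 → local minimum
  f''(1.7321) = -0.3849 < 0 → local maximum

Critical points: x = -sqrt(3) ≈ -1.7321 (local minimum); x = sqrt(3) ≈ 1.7321 (local maximum)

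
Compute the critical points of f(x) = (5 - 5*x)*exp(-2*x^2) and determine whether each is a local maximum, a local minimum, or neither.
f'(x) = 5*(4*x*(x - 1) - 1)*exp(-2*x^2)

Solve f'(x) = 0:
  f'(x) = (20*x^2 - 20*x - 5)·exp(-2*x^2) and exp(-2*x^2) > 0 for every x, so f'(x) = 0 ⇔ 20*x^2 - 20*x - 5 = 0.
  Factor: 20*x^2 - 20*x - 5 = 5*(4*x^2 - 4*x - 1); 4*x^2 - 4*x - 1 = 0 has no rational roots; quadratic formula: x = (4 ± √32)/8.
  ⇒ x = 1/2 - sqrt(2)/2 ≈ -0.2071, 1/2 + sqrt(2)/2 ≈ 1.2071

f''(x) = 20*(4*x^2*(1 - x) + 3*x - 1)*exp(-2*x^2)
Second-derivative test at each critical point:
  f''(-0.2071) = -25.9590 < 0 → local maximum
  f''(1.2071) = 1.5343 > 0 → local minimum

Critical points: x = 1/2 - sqrt(2)/2 ≈ -0.2071 (local maximum); x = 1/2 + sqrt(2)/2 ≈ 1.2071 (local minimum)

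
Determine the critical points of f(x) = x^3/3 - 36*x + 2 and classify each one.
f'(x) = x^2 - 36

Solve f'(x) = 0:
  Factor: x^2 - 36 = (x - 6)*(x + 6) = 0.
  ⇒ x = -6, 6

f''(x) = 2*x
Second-derivative test at each critical point:
  f''(-6) = -12 < 0 → local maximum
  f''(6) = 12 > 0 → local minimum

Critical points: x = -6 (local maximum); x = 6 (local minimum)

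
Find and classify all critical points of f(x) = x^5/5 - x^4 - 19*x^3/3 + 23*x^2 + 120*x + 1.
f'(x) = x^4 - 4*x^3 - 19*x^2 + 46*x + 120

Solve f'(x) = 0:
  Factor: x^4 - 4*x^3 - 19*x^2 + 46*x + 120 = (x - 5)*(x - 4)*(x + 2)*(x + 3) = 0.
  ⇒ x = -3, -2, 4, 5

f''(x) = 4*x^3 - 12*x^2 - 38*x + 46
Second-derivative test at each critical point:
  f''(-3) = -56 < 0 → local maximum
  f''(-2) = 42 > 0 → local minimum
  f''(4) = -42 < 0 → local maximum
  f''(5) = 56 > 0 → local minimum

Critical points: x = -3 (local maximum); x = -2 (local minimum); x = 4 (local maximum); x = 5 (local minimum)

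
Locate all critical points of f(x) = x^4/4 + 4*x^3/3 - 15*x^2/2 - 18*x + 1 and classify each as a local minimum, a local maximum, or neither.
f'(x) = x^3 + 4*x^2 - 15*x - 18

Solve f'(x) = 0:
  Factor: x^3 + 4*x^2 - 15*x - 18 = (x - 3)*(x + 1)*(x + 6) = 0.
  ⇒ x = -6, -1, 3

f''(x) = 3*x^2 + 8*x - 15
Second-derivative test at each critical point:
  f''(-6) = 45 > 0 → local minimum
  f''(-1) = -20 < 0 → local maximum
  f''(3) = 36 > 0 → local minimum

Critical points: x = -6 (local minimum); x = -1 (local maximum); x = 3 (local minimum)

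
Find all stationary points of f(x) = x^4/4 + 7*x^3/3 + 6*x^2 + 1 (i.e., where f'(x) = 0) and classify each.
f'(x) = x*(x^2 + 7*x + 12)

Solve f'(x) = 0:
  Factor: x^3 + 7*x^2 + 12*x = x*(x + 3)*(x + 4) = 0.
  ⇒ x = -4, -3, 0

f''(x) = 3*x^2 + 14*x + 12
Second-derivative test at each critical point:
  f''(-4) = 4 > 0 → local minimum
  f''(-3) = -3 < 0 → local maximum
  f''(0) = 12 > 0 → local minimum

Critical points: x = -4 (local minimum); x = -3 (local maximum); x = 0 (local minimum)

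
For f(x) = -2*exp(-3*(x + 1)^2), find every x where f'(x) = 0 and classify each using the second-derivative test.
f'(x) = 12*(x + 1)*exp(-3*(x + 1)^2)

Solve f'(x) = 0:
  f'(x) = (12*x + 12)·exp(-3*(x + 1)^2) and exp(-3*(x + 1)^2) > 0 for every x, so f'(x) = 0 ⇔ 12*x + 12 = 0.
  Factor: 12*x + 12 = 12*(x + 1) = 0.
  ⇒ x = -1

f''(x) = 12*(1 - 6*(x + 1)^2)*exp(-3*(x + 1)^2)
Second-derivative test at each critical point:
  f''(-1) = 12 > 0 → local minimum

Critical points: x = -1 (local minimum)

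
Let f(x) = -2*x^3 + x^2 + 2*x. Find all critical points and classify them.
f'(x) = -6*x^2 + 2*x + 2

Solve f'(x) = 0:
  Factor: -6*x^2 + 2*x + 2 = -2*(3*x^2 - x - 1); 3*x^2 - x - 1 = 0 has no rational roots; quadratic formula: x = (1 ± √13)/6.
  ⇒ x = 1/6 - sqrt(13)/6 ≈ -0.4343, 1/6 + sqrt(13)/6 ≈ 0.7676

f''(x) = 2 - 12*x
Second-derivative test at each critical point:
  f''(-0.4343) = 7.2111 > 0 → local minimum
  f''(0.7676) = -7.2111 < 0 → local maximum

Critical points: x = 1/6 - sqrt(13)/6 ≈ -0.4343 (local minimum); x = 1/6 + sqrt(13)/6 ≈ 0.7676 (local maximum)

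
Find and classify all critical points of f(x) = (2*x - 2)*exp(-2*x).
f'(x) = 2*(3 - 2*x)*exp(-2*x)

Solve f'(x) = 0:
  f'(x) = (6 - 4*x)·exp(-2*x) and exp(-2*x) > 0 for every x, so f'(x) = 0 ⇔ 6 - 4*x = 0.
  Factor: 6 - 4*x = -2*(2*x - 3) = 0.
  ⇒ x = 3/2

f''(x) = 8*(x - 2)*exp(-2*x)
Second-derivative test at each critical point:
  f''(3/2) = -0.1991 < 0 → local maximum

Critical points: x = 3/2 (local maximum)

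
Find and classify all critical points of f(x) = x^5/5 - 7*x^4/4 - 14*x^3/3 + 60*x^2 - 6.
f'(x) = x*(x^3 - 7*x^2 - 14*x + 120)

Solve f'(x) = 0:
  Factor: x^4 - 7*x^3 - 14*x^2 + 120*x = x*(x - 6)*(x - 5)*(x + 4) = 0.
  ⇒ x = -4, 0, 5, 6

f''(x) = 4*x^3 - 21*x^2 - 28*x + 120
Second-derivative test at each critical point:
  f''(-4) = -360 < 0 → local maximum
  f''(0) = 120 > 0 → local minimum
  f''(5) = -45 < 0 → local maximum
  f''(6) = 60 > 0 → local minimum

Critical points: x = -4 (local maximum); x = 0 (local minimum); x = 5 (local maximum); x = 6 (local minimum)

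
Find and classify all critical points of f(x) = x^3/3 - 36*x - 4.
f'(x) = x^2 - 36

Solve f'(x) = 0:
  Factor: x^2 - 36 = (x - 6)*(x + 6) = 0.
  ⇒ x = -6, 6

f''(x) = 2*x
Second-derivative test at each critical point:
  f''(-6) = -12 < 0 → local maximum
  f''(6) = 12 > 0 → local minimum

Critical points: x = -6 (local maximum); x = 6 (local minimum)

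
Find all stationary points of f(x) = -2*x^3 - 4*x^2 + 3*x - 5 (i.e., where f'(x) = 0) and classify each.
f'(x) = -6*x^2 - 8*x + 3

Solve f'(x) = 0:
  6*x^2 + 8*x - 3 = 0 has no rational roots; quadratic formula: x = (-8 ± √136)/12.
  ⇒ x = -sqrt(34)/6 - 2/3 ≈ -1.6385, -2/3 + sqrt(34)/6 ≈ 0.3052

f''(x) = -12*x - 8
Second-derivative test at each critical point:
  f''(-1.6385) = 11.6619 > 0 → local minimum
  f''(0.3052) = -11.6619 < 0 → local maximum

Critical points: x = -sqrt(34)/6 - 2/3 ≈ -1.6385 (local minimum); x = -2/3 + sqrt(34)/6 ≈ 0.3052 (local maximum)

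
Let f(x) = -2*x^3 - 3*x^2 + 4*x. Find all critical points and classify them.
f'(x) = -6*x^2 - 6*x + 4

Solve f'(x) = 0:
  Factor: -6*x^2 - 6*x + 4 = -2*(3*x^2 + 3*x - 2); 3*x^2 + 3*x - 2 = 0 has no rational roots; quadratic formula: x = (-3 ± √33)/6.
  ⇒ x = -sqrt(33)/6 - 1/2 ≈ -1.4574, -1/2 + sqrt(33)/6 ≈ 0.4574

f''(x) = -12*x - 6
Second-derivative test at each critical point:
  f''(-1.4574) = 11.4891 > 0 → local minimum
  f''(0.4574) = -11.4891 < 0 → local maximum

Critical points: x = -sqrt(33)/6 - 1/2 ≈ -1.4574 (local minimum); x = -1/2 + sqrt(33)/6 ≈ 0.4574 (local maximum)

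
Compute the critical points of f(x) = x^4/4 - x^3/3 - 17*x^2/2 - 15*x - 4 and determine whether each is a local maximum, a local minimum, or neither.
f'(x) = x^3 - x^2 - 17*x - 15

Solve f'(x) = 0:
  Factor: x^3 - x^2 - 17*x - 15 = (x - 5)*(x + 1)*(x + 3) = 0.
  ⇒ x = -3, -1, 5

f''(x) = 3*x^2 - 2*x - 17
Second-derivative test at each critical point:
  f''(-3) = 16 > 0 → local minimum
  f''(-1) = -12 < 0 → local maximum
  f''(5) = 48 > 0 → local minimum

Critical points: x = -3 (local minimum); x = -1 (local maximum); x = 5 (local minimum)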